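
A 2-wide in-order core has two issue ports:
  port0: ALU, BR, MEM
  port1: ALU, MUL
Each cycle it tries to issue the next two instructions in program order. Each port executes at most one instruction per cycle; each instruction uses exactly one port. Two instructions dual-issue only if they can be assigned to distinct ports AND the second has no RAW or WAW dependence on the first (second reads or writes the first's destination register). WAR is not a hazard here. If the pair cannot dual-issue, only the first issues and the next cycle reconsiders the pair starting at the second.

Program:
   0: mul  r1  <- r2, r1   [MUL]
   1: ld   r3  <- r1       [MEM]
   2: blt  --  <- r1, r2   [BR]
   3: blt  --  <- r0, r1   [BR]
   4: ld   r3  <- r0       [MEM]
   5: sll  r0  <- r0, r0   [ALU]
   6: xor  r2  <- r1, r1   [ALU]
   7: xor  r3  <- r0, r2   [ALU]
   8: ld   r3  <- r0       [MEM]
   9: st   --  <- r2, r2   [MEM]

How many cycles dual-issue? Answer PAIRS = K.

#0 head=0: mul i0 RAW r1
#1 head=1: ld i1 no-port MEM/BR
#2 head=2: blt i2 no-port BR/BR
#3 head=3: blt i3 no-port BR/MEM
#4 head=4: ld sll i4/i5 pair
#5 head=6: xor i6 RAW r2
#6 head=7: xor i7 WAW r3
#7 head=8: ld i8 no-port MEM/MEM
#8 head=9: st i9 tail

PAIRS = 1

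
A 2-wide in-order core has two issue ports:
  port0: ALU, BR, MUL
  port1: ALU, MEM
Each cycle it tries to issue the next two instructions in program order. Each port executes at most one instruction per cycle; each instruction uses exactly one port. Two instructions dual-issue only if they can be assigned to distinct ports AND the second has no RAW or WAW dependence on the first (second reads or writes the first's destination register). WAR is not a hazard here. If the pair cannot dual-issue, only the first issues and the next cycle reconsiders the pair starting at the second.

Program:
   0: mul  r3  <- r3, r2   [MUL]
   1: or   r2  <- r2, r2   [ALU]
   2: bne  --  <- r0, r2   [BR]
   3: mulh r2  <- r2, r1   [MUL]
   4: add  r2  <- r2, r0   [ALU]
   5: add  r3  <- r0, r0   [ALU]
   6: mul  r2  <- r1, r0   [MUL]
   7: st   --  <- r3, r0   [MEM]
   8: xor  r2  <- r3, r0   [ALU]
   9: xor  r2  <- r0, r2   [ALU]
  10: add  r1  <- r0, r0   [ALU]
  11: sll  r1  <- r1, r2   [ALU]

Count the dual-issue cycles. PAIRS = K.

PAIRS = 4

c0: i0+i1 mul;or  pair
c1: i2 bne  no-port BR/MUL
c2: i3 mulh  RAW+WAW r2
c3: i4+i5 add;add  pair
c4: i6+i7 mul;st  pair
c5: i8 xor  RAW+WAW r2
c6: i9+i10 xor;add  pair
c7: i11 sll  tail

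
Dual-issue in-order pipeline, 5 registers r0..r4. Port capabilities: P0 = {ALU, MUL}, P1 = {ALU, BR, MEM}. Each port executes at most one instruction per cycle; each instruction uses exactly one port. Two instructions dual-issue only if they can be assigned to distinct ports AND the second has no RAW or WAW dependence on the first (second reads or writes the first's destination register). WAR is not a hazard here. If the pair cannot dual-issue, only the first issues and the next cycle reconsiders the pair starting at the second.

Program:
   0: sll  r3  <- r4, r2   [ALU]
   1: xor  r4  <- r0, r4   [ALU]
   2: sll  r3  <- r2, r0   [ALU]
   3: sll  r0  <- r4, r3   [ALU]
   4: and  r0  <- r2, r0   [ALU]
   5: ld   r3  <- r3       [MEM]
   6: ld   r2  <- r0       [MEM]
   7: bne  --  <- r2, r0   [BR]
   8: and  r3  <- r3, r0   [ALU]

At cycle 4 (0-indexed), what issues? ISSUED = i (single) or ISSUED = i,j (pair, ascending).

ISSUED = 6

0. sll.ALU xor.ALU @i0&i1  | 2-wide
1. sll.ALU @i2  | RAW r3
2. sll.ALU @i3  | RAW+WAW r0
3. and.ALU ld.MEM @i4&i5  | 2-wide
4. ld.MEM @i6  | no-port MEM/BR
5. bne.BR and.ALU @i7&i8  | 2-wide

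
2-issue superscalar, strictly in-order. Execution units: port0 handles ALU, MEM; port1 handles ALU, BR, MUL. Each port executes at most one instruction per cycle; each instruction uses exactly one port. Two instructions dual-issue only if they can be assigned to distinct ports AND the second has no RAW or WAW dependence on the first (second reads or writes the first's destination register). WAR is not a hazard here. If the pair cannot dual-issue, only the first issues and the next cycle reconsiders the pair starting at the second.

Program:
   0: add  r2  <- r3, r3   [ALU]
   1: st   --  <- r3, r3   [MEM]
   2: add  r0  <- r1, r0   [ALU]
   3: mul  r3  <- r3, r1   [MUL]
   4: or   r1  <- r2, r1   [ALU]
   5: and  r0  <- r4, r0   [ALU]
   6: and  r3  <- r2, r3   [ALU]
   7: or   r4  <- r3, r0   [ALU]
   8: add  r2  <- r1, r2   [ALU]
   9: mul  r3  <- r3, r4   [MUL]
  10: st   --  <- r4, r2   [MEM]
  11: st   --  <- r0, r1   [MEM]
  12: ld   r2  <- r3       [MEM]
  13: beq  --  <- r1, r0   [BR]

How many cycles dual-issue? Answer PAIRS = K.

  cy0 -> i0+i1 (add/st) 2-wide
  cy1 -> i2+i3 (add/mul) 2-wide
  cy2 -> i4+i5 (or/and) 2-wide
  cy3 -> i6 (and) RAW r3
  cy4 -> i7+i8 (or/add) 2-wide
  cy5 -> i9+i10 (mul/st) 2-wide
  cy6 -> i11 (st) no-port MEM/MEM
  cy7 -> i12+i13 (ld/beq) 2-wide

PAIRS = 6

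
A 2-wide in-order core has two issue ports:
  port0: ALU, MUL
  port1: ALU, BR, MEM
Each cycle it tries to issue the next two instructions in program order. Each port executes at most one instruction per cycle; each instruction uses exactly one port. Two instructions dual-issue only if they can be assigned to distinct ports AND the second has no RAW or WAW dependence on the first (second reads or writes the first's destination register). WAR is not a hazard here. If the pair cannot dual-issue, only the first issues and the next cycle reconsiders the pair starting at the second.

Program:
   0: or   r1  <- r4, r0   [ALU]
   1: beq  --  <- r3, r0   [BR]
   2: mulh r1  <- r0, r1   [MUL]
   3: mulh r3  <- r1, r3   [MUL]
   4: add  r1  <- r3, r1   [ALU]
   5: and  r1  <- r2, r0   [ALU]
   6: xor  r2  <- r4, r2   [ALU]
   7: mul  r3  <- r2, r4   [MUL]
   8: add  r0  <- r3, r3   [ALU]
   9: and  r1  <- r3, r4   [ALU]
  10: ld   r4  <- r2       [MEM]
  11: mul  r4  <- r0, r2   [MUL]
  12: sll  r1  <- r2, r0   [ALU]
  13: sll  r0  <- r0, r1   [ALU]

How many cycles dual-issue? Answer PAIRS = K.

[0] i0&i1  or.ALU beq.BR  -- 2-wide
[1] i2  mulh.MUL  -- no-port MUL/MUL
[2] i3  mulh.MUL  -- RAW r3
[3] i4  add.ALU  -- WAW r1
[4] i5&i6  and.ALU xor.ALU  -- 2-wide
[5] i7  mul.MUL  -- RAW r3
[6] i8&i9  add.ALU and.ALU  -- 2-wide
[7] i10  ld.MEM  -- WAW r4
[8] i11&i12  mul.MUL sll.ALU  -- 2-wide
[9] i13  sll.ALU  -- tail

PAIRS = 4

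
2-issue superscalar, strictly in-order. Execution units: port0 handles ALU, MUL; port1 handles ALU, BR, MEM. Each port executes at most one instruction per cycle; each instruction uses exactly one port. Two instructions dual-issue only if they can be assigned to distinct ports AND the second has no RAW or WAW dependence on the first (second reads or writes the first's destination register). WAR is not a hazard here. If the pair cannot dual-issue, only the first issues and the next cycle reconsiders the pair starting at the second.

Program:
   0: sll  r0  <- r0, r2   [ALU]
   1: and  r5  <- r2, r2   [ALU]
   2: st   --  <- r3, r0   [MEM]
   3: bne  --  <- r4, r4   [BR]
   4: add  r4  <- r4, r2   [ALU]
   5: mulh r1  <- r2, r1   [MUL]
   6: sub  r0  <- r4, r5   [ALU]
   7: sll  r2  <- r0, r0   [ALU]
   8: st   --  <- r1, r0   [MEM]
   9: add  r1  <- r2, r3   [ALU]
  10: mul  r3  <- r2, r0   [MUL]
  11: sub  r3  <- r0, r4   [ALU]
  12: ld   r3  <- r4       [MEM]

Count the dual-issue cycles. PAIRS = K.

c0: i0,i1 sll;and  2-wide
c1: i2 st  no-port MEM/BR
c2: i3,i4 bne;add  2-wide
c3: i5,i6 mulh;sub  2-wide
c4: i7,i8 sll;st  2-wide
c5: i9,i10 add;mul  2-wide
c6: i11 sub  WAW r3
c7: i12 ld  tail

PAIRS = 5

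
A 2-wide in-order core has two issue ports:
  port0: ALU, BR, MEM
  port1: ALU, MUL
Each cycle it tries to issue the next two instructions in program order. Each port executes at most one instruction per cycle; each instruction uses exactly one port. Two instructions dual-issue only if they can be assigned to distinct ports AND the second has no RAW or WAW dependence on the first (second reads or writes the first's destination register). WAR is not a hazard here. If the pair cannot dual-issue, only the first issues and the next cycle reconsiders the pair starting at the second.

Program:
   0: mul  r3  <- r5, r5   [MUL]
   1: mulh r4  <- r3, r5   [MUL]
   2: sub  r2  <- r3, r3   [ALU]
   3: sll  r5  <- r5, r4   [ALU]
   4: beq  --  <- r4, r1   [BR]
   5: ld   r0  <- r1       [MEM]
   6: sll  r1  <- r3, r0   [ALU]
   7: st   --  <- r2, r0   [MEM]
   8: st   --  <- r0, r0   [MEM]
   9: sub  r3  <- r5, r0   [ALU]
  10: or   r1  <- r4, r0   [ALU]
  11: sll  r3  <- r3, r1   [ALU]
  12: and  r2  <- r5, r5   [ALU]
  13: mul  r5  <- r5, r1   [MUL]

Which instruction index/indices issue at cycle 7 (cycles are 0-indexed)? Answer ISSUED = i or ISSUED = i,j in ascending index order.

ISSUED = 11,12

c0: i0 mul.MUL  no-port MUL/MUL
c1: i1+i2 mulh.MUL+sub.ALU  pair
c2: i3+i4 sll.ALU+beq.BR  pair
c3: i5 ld.MEM  RAW r0
c4: i6+i7 sll.ALU+st.MEM  pair
c5: i8+i9 st.MEM+sub.ALU  pair
c6: i10 or.ALU  RAW r1
c7: i11+i12 sll.ALU+and.ALU  pair
c8: i13 mul.MUL  tail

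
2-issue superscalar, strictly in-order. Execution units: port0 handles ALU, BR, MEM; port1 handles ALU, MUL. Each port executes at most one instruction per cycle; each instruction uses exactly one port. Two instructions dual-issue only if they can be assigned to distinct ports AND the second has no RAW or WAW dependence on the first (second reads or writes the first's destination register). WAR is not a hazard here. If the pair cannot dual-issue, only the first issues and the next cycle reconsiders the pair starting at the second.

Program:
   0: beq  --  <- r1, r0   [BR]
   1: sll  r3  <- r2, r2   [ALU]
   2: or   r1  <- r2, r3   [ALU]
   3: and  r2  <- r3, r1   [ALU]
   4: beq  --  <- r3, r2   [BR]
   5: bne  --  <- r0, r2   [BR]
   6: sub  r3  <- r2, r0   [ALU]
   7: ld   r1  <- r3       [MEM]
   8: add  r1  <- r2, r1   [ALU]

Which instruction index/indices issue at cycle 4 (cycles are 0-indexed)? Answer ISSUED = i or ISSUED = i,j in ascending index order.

  cy0 -> i0,i1 (beq sll) dual
  cy1 -> i2 (or) RAW r1
  cy2 -> i3 (and) RAW r2
  cy3 -> i4 (beq) no-port BR/BR
  cy4 -> i5,i6 (bne sub) dual
  cy5 -> i7 (ld) RAW+WAW r1
  cy6 -> i8 (add) tail

ISSUED = 5,6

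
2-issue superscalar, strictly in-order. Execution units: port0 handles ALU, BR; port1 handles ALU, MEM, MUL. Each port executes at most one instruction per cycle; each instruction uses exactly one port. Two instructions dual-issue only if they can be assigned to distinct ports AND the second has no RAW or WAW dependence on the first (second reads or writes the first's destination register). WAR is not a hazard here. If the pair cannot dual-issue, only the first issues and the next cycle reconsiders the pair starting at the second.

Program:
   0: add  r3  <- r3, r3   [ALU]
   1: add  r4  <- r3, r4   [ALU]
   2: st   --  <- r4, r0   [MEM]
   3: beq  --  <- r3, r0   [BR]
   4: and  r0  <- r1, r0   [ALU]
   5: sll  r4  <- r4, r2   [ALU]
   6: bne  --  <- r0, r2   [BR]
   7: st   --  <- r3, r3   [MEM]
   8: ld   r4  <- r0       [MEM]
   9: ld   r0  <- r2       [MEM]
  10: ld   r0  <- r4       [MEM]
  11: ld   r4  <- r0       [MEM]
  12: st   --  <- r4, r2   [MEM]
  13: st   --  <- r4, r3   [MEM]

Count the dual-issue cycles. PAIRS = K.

t=0 i0:add ; RAW r3
t=1 i1:add ; RAW r4
t=2 i2+i3:st/beq ; pair
t=3 i4+i5:and/sll ; pair
t=4 i6+i7:bne/st ; pair
t=5 i8:ld ; no-port MEM/MEM
t=6 i9:ld ; no-port MEM/MEM
t=7 i10:ld ; no-port MEM/MEM
t=8 i11:ld ; no-port MEM/MEM
t=9 i12:st ; no-port MEM/MEM
t=10 i13:st ; tail

PAIRS = 3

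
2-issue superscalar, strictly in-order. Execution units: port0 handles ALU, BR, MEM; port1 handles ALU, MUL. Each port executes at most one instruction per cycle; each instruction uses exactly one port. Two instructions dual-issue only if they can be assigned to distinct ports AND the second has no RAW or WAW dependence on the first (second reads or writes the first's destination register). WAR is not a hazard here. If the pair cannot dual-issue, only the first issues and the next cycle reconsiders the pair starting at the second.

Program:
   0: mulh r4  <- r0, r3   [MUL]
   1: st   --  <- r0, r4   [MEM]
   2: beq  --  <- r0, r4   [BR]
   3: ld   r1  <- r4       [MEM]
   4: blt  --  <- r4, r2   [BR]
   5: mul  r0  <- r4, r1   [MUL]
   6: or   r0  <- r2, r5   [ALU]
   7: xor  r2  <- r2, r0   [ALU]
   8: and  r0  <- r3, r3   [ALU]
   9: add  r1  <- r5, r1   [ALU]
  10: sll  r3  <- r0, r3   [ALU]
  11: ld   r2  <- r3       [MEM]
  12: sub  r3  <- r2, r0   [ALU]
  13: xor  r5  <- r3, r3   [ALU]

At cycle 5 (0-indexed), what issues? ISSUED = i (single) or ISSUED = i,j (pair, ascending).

ISSUED = 6

0. mulh.MUL @i0  | RAW r4
1. st.MEM @i1  | no-port MEM/BR
2. beq.BR @i2  | no-port BR/MEM
3. ld.MEM @i3  | no-port MEM/BR
4. blt.BR/mul.MUL @i4+i5  | pair
5. or.ALU @i6  | RAW r0
6. xor.ALU/and.ALU @i7+i8  | pair
7. add.ALU/sll.ALU @i9+i10  | pair
8. ld.MEM @i11  | RAW r2
9. sub.ALU @i12  | RAW r3
10. xor.ALU @i13  | tail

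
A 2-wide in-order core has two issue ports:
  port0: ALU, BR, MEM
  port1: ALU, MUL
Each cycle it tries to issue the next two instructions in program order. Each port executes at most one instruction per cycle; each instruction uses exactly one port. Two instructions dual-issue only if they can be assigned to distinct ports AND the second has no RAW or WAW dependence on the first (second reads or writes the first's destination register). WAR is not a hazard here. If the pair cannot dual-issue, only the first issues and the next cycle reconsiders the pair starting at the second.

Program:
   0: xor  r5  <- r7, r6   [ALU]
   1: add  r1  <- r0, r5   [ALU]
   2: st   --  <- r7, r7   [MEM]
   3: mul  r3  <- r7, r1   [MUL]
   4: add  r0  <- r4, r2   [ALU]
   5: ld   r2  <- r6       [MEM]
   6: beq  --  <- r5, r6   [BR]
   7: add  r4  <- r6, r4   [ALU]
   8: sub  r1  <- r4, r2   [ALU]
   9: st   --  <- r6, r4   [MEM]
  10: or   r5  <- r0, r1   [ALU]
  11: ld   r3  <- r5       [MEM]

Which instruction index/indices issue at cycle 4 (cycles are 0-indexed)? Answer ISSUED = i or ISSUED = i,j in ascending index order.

ISSUED = 6,7

#0 head=0: xor.ALU i0 RAW r5
#1 head=1: add.ALU/st.MEM i1/i2 2-wide
#2 head=3: mul.MUL/add.ALU i3/i4 2-wide
#3 head=5: ld.MEM i5 no-port MEM/BR
#4 head=6: beq.BR/add.ALU i6/i7 2-wide
#5 head=8: sub.ALU/st.MEM i8/i9 2-wide
#6 head=10: or.ALU i10 RAW r5
#7 head=11: ld.MEM i11 tail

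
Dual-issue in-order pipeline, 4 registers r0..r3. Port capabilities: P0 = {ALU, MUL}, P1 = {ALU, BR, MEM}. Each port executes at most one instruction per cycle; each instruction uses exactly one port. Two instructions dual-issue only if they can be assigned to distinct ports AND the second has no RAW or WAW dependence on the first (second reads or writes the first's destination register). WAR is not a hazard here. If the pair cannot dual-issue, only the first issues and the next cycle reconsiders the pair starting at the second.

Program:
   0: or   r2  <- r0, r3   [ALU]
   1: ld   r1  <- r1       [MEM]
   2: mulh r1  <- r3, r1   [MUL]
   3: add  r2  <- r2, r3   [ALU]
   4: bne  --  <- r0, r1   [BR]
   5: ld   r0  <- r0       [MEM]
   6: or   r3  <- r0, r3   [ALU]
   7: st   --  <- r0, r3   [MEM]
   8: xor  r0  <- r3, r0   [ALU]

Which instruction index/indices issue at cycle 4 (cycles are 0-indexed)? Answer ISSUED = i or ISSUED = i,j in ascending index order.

t=0 i0+i1:or.ALU ld.MEM ; pair
t=1 i2+i3:mulh.MUL add.ALU ; pair
t=2 i4:bne.BR ; no-port BR/MEM
t=3 i5:ld.MEM ; RAW r0
t=4 i6:or.ALU ; RAW r3
t=5 i7+i8:st.MEM xor.ALU ; pair

ISSUED = 6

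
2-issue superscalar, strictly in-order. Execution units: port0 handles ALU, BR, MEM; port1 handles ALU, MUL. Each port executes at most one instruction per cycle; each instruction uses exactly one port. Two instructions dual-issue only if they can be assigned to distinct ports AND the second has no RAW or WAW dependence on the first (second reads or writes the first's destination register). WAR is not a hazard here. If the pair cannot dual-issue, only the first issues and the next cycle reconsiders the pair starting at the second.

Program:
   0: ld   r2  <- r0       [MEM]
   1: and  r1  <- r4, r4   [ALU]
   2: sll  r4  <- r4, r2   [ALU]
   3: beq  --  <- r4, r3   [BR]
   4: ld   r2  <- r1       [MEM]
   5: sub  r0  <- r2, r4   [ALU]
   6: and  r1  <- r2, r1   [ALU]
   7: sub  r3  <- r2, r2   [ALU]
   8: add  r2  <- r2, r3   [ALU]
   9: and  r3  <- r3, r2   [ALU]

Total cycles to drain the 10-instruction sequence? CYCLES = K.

CYCLES = 8

#0 head=0: ld/and i0/i1 pair
#1 head=2: sll i2 RAW r4
#2 head=3: beq i3 no-port BR/MEM
#3 head=4: ld i4 RAW r2
#4 head=5: sub/and i5/i6 pair
#5 head=7: sub i7 RAW r3
#6 head=8: add i8 RAW r2
#7 head=9: and i9 tail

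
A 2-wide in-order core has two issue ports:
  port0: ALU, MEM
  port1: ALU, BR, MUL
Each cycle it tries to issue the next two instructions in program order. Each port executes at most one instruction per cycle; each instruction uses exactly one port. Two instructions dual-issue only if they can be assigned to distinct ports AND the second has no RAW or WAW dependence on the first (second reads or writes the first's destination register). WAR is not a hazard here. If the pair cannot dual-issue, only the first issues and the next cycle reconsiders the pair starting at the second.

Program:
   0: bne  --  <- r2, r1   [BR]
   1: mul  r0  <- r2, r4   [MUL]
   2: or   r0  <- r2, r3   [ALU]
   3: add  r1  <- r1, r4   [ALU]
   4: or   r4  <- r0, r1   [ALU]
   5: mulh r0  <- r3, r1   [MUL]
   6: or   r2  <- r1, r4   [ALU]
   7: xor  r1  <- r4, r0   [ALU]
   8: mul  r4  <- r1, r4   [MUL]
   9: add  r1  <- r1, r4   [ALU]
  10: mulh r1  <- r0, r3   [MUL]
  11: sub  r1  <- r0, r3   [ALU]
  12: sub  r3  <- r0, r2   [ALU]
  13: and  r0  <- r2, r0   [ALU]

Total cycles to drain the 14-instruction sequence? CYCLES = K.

CYCLES = 10

#0 head=0: bne i0 no-port BR/MUL
#1 head=1: mul i1 WAW r0
#2 head=2: or add i2&i3 pair
#3 head=4: or mulh i4&i5 pair
#4 head=6: or xor i6&i7 pair
#5 head=8: mul i8 RAW r4
#6 head=9: add i9 WAW r1
#7 head=10: mulh i10 WAW r1
#8 head=11: sub sub i11&i12 pair
#9 head=13: and i13 tail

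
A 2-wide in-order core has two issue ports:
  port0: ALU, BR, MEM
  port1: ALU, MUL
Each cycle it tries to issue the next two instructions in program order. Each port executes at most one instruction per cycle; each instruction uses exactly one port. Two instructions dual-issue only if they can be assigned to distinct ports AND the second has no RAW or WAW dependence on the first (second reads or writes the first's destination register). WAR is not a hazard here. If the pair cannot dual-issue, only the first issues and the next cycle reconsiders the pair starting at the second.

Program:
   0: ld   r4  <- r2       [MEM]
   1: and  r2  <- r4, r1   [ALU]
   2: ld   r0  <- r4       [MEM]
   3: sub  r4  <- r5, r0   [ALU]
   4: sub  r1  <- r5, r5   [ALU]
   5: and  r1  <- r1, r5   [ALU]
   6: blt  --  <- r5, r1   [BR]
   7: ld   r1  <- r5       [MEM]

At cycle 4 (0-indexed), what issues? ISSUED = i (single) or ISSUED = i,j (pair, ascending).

[0] i0  ld.MEM  -- RAW r4
[1] i1/i2  and.ALU/ld.MEM  -- 2-wide
[2] i3/i4  sub.ALU/sub.ALU  -- 2-wide
[3] i5  and.ALU  -- RAW r1
[4] i6  blt.BR  -- no-port BR/MEM
[5] i7  ld.MEM  -- tail

ISSUED = 6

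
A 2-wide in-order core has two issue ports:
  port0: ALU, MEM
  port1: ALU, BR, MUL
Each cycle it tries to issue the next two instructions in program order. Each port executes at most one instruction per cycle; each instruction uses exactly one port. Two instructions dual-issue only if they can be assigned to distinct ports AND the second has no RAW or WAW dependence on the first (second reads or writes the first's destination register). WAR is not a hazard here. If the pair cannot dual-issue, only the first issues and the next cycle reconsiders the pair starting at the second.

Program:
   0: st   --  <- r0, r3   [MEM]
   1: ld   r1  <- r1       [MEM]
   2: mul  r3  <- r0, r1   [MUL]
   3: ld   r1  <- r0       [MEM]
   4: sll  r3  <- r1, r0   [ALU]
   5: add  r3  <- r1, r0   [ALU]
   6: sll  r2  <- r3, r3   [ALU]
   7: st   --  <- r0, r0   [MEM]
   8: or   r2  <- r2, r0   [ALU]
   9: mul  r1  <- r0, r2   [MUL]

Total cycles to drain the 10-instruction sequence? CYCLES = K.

CYCLES = 8

#0 head=0: st i0 no-port MEM/MEM
#1 head=1: ld i1 RAW r1
#2 head=2: mul;ld i2,i3 2-wide
#3 head=4: sll i4 WAW r3
#4 head=5: add i5 RAW r3
#5 head=6: sll;st i6,i7 2-wide
#6 head=8: or i8 RAW r2
#7 head=9: mul i9 tail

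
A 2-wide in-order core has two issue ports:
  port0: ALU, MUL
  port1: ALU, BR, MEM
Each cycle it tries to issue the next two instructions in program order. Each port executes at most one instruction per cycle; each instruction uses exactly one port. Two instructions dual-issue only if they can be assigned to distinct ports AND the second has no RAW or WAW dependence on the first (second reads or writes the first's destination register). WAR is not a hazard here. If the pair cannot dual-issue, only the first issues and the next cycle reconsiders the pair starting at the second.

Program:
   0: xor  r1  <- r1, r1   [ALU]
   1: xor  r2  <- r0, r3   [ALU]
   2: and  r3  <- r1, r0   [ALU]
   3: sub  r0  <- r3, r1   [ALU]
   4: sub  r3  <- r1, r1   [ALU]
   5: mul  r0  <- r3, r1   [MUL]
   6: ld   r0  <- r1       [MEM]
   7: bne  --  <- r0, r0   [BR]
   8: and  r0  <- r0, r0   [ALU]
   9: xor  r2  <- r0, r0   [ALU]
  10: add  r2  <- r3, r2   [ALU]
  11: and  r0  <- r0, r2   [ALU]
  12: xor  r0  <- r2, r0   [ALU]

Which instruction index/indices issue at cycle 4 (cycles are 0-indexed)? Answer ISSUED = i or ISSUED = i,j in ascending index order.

t=0 i0+i1:xor.ALU/xor.ALU ; 2-wide
t=1 i2:and.ALU ; RAW r3
t=2 i3+i4:sub.ALU/sub.ALU ; 2-wide
t=3 i5:mul.MUL ; WAW r0
t=4 i6:ld.MEM ; no-port MEM/BR
t=5 i7+i8:bne.BR/and.ALU ; 2-wide
t=6 i9:xor.ALU ; RAW+WAW r2
t=7 i10:add.ALU ; RAW r2
t=8 i11:and.ALU ; RAW+WAW r0
t=9 i12:xor.ALU ; tail

ISSUED = 6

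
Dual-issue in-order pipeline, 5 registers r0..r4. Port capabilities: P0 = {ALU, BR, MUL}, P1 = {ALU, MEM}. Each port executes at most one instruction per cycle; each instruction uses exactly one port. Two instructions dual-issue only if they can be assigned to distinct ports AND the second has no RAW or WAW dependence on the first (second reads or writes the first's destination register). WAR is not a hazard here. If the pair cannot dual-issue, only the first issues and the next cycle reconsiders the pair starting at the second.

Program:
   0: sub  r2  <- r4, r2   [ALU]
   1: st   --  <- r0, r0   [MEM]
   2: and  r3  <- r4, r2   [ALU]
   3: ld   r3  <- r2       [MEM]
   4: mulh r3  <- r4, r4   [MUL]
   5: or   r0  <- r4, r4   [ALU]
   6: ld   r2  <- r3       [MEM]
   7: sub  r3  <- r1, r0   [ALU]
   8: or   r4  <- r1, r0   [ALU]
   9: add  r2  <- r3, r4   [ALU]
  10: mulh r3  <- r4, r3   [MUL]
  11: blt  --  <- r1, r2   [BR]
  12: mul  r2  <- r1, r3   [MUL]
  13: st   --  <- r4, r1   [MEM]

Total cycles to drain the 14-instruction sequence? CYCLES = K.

CYCLES = 9

c0: i0&i1 sub+st  pair
c1: i2 and  WAW r3
c2: i3 ld  WAW r3
c3: i4&i5 mulh+or  pair
c4: i6&i7 ld+sub  pair
c5: i8 or  RAW r4
c6: i9&i10 add+mulh  pair
c7: i11 blt  no-port BR/MUL
c8: i12&i13 mul+st  pair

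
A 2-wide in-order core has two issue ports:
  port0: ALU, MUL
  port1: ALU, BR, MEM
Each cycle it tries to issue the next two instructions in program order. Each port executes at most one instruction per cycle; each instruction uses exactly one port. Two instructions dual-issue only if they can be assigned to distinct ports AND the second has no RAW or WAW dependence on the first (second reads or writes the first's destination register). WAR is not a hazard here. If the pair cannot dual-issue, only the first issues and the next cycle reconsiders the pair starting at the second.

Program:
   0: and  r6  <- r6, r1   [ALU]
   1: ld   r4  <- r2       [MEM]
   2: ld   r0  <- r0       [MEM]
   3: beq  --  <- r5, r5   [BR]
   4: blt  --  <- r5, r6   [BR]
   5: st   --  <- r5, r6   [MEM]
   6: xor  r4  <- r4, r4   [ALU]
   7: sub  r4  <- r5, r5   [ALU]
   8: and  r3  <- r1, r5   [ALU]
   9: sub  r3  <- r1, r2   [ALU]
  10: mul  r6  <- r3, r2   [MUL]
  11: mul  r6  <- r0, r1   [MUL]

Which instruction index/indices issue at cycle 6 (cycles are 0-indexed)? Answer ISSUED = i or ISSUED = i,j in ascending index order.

ISSUED = 9

#0 head=0: and;ld i0/i1 pair
#1 head=2: ld i2 no-port MEM/BR
#2 head=3: beq i3 no-port BR/BR
#3 head=4: blt i4 no-port BR/MEM
#4 head=5: st;xor i5/i6 pair
#5 head=7: sub;and i7/i8 pair
#6 head=9: sub i9 RAW r3
#7 head=10: mul i10 no-port MUL/MUL
#8 head=11: mul i11 tail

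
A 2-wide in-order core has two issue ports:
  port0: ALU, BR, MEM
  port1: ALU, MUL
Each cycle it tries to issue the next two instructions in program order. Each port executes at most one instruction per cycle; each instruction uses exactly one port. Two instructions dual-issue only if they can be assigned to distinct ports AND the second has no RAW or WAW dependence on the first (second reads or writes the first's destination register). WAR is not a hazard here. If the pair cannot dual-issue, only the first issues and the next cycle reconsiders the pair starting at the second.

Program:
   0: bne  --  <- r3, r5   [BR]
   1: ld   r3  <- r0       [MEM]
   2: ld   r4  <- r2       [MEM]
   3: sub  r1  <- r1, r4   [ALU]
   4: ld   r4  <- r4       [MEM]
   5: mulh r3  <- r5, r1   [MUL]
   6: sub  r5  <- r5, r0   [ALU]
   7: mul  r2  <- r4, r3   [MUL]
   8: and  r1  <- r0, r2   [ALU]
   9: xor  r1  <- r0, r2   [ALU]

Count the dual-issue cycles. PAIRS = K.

PAIRS = 2

#0 head=0: bne.BR i0 no-port BR/MEM
#1 head=1: ld.MEM i1 no-port MEM/MEM
#2 head=2: ld.MEM i2 RAW r4
#3 head=3: sub.ALU/ld.MEM i3,i4 dual
#4 head=5: mulh.MUL/sub.ALU i5,i6 dual
#5 head=7: mul.MUL i7 RAW r2
#6 head=8: and.ALU i8 WAW r1
#7 head=9: xor.ALU i9 tail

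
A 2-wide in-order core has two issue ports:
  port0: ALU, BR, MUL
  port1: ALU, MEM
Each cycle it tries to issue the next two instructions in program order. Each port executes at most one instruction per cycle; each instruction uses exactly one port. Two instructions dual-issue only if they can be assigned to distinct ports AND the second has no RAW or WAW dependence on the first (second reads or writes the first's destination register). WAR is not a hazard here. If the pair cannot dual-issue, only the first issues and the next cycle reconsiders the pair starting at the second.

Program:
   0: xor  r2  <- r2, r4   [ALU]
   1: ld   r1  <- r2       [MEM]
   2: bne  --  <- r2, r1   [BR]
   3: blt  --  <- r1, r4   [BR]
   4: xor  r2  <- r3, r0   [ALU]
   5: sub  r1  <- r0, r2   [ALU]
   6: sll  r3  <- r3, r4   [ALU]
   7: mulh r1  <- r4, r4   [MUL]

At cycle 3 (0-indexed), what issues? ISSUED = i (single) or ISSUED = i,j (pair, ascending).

c0: i0 xor.ALU  RAW r2
c1: i1 ld.MEM  RAW r1
c2: i2 bne.BR  no-port BR/BR
c3: i3/i4 blt.BR/xor.ALU  pair
c4: i5/i6 sub.ALU/sll.ALU  pair
c5: i7 mulh.MUL  tail

ISSUED = 3,4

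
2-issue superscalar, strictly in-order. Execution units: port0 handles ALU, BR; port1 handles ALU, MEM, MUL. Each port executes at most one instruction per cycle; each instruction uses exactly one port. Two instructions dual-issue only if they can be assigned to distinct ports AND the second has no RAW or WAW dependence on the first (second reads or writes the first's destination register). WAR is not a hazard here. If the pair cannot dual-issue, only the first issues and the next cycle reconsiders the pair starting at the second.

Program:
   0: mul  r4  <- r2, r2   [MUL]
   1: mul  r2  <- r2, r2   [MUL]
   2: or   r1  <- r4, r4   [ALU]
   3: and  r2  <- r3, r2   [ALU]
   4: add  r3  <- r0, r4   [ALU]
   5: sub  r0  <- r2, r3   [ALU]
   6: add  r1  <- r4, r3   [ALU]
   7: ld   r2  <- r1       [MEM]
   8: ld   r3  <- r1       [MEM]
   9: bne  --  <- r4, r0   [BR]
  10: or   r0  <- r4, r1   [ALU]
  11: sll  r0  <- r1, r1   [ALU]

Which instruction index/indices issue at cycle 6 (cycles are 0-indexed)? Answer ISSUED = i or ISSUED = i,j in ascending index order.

ISSUED = 10

t=0 i0:mul.MUL ; no-port MUL/MUL
t=1 i1,i2:mul.MUL/or.ALU ; pair
t=2 i3,i4:and.ALU/add.ALU ; pair
t=3 i5,i6:sub.ALU/add.ALU ; pair
t=4 i7:ld.MEM ; no-port MEM/MEM
t=5 i8,i9:ld.MEM/bne.BR ; pair
t=6 i10:or.ALU ; WAW r0
t=7 i11:sll.ALU ; tail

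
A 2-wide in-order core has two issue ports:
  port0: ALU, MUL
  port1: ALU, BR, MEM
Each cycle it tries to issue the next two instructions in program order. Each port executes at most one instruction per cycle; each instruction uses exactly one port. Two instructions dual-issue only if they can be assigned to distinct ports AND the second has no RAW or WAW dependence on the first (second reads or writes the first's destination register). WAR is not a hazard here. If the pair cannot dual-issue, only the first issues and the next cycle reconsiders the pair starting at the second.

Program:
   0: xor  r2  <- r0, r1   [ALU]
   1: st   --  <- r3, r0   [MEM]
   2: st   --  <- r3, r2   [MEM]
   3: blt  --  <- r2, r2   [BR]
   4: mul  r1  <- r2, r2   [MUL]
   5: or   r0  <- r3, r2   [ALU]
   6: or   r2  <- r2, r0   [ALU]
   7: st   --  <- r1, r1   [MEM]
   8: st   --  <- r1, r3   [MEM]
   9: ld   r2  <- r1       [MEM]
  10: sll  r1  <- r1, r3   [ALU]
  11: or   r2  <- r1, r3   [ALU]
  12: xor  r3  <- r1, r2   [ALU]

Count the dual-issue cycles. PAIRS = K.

PAIRS = 4

0. xor.ALU st.MEM @i0,i1  | dual
1. st.MEM @i2  | no-port MEM/BR
2. blt.BR mul.MUL @i3,i4  | dual
3. or.ALU @i5  | RAW r0
4. or.ALU st.MEM @i6,i7  | dual
5. st.MEM @i8  | no-port MEM/MEM
6. ld.MEM sll.ALU @i9,i10  | dual
7. or.ALU @i11  | RAW r2
8. xor.ALU @i12  | tail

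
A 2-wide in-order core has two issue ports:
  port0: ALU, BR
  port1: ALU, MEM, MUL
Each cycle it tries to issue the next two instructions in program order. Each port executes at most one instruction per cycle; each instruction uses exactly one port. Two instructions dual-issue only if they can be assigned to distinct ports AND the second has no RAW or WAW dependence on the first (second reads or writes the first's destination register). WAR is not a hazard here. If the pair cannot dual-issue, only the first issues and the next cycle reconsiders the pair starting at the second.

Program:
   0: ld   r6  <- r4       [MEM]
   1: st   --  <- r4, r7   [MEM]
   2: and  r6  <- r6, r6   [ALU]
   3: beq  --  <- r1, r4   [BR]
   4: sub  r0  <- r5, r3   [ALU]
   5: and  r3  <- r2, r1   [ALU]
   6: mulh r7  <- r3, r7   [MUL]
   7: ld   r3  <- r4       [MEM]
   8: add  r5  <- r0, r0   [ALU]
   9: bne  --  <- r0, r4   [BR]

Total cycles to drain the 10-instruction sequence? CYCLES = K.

t=0 i0:ld.MEM ; no-port MEM/MEM
t=1 i1/i2:st.MEM+and.ALU ; 2-wide
t=2 i3/i4:beq.BR+sub.ALU ; 2-wide
t=3 i5:and.ALU ; RAW r3
t=4 i6:mulh.MUL ; no-port MUL/MEM
t=5 i7/i8:ld.MEM+add.ALU ; 2-wide
t=6 i9:bne.BR ; tail

CYCLES = 7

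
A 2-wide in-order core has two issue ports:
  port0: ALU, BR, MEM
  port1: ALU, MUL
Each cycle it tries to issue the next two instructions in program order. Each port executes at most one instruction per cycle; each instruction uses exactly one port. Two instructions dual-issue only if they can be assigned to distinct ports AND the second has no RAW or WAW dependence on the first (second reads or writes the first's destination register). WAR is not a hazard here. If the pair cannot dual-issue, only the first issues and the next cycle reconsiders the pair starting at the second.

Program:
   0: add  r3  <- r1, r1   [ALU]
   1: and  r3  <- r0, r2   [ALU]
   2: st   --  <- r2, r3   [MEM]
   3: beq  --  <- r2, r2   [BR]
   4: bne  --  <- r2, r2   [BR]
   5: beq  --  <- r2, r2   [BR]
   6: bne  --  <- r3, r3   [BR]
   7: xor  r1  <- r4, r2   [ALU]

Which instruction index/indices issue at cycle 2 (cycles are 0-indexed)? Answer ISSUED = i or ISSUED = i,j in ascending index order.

  cy0 -> i0 (add.ALU) WAW r3
  cy1 -> i1 (and.ALU) RAW r3
  cy2 -> i2 (st.MEM) no-port MEM/BR
  cy3 -> i3 (beq.BR) no-port BR/BR
  cy4 -> i4 (bne.BR) no-port BR/BR
  cy5 -> i5 (beq.BR) no-port BR/BR
  cy6 -> i6,i7 (bne.BR xor.ALU) dual

ISSUED = 2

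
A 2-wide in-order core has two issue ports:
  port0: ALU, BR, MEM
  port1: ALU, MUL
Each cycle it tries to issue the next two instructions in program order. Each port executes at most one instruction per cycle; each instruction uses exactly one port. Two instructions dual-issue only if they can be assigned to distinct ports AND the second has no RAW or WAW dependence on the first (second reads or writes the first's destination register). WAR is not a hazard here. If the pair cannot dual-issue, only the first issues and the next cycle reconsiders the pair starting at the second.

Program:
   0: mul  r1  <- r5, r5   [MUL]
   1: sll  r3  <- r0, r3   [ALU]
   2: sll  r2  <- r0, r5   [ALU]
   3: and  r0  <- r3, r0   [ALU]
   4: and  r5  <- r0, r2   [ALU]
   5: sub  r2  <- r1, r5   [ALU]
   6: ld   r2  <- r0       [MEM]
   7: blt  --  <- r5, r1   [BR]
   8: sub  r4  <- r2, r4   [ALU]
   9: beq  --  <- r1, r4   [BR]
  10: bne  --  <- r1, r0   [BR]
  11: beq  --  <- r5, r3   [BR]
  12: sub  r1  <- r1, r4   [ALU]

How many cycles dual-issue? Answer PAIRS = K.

PAIRS = 4

c0: i0,i1 mul.MUL+sll.ALU  dual
c1: i2,i3 sll.ALU+and.ALU  dual
c2: i4 and.ALU  RAW r5
c3: i5 sub.ALU  WAW r2
c4: i6 ld.MEM  no-port MEM/BR
c5: i7,i8 blt.BR+sub.ALU  dual
c6: i9 beq.BR  no-port BR/BR
c7: i10 bne.BR  no-port BR/BR
c8: i11,i12 beq.BR+sub.ALU  dual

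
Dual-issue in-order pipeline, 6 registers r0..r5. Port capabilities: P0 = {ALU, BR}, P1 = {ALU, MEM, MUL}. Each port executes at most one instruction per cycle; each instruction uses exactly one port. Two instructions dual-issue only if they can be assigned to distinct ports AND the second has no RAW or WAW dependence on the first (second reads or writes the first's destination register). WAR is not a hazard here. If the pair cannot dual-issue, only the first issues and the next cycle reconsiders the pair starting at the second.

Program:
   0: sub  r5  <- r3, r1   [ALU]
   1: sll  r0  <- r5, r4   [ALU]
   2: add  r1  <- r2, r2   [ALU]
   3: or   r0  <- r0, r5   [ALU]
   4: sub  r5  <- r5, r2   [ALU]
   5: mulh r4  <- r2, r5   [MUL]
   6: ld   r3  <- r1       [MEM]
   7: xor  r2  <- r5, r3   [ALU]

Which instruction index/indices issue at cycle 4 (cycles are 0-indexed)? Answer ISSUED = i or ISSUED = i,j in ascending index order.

#0 head=0: sub.ALU i0 RAW r5
#1 head=1: sll.ALU+add.ALU i1&i2 pair
#2 head=3: or.ALU+sub.ALU i3&i4 pair
#3 head=5: mulh.MUL i5 no-port MUL/MEM
#4 head=6: ld.MEM i6 RAW r3
#5 head=7: xor.ALU i7 tail

ISSUED = 6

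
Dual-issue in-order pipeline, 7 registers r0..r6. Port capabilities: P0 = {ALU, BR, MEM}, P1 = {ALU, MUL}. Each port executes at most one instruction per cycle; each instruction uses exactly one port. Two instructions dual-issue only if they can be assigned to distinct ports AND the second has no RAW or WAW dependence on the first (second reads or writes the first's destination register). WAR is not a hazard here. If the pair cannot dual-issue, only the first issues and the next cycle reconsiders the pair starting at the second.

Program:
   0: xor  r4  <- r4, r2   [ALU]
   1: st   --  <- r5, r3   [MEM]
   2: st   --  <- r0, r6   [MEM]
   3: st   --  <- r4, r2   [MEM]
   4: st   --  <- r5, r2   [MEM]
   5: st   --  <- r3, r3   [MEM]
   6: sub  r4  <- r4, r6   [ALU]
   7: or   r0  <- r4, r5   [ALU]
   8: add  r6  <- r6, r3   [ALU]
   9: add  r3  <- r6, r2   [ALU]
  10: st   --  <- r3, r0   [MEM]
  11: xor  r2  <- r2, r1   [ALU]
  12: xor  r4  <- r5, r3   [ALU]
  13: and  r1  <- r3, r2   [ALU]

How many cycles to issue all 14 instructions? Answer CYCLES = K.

CYCLES = 9

c0: i0&i1 xor.ALU;st.MEM  dual
c1: i2 st.MEM  no-port MEM/MEM
c2: i3 st.MEM  no-port MEM/MEM
c3: i4 st.MEM  no-port MEM/MEM
c4: i5&i6 st.MEM;sub.ALU  dual
c5: i7&i8 or.ALU;add.ALU  dual
c6: i9 add.ALU  RAW r3
c7: i10&i11 st.MEM;xor.ALU  dual
c8: i12&i13 xor.ALU;and.ALU  dual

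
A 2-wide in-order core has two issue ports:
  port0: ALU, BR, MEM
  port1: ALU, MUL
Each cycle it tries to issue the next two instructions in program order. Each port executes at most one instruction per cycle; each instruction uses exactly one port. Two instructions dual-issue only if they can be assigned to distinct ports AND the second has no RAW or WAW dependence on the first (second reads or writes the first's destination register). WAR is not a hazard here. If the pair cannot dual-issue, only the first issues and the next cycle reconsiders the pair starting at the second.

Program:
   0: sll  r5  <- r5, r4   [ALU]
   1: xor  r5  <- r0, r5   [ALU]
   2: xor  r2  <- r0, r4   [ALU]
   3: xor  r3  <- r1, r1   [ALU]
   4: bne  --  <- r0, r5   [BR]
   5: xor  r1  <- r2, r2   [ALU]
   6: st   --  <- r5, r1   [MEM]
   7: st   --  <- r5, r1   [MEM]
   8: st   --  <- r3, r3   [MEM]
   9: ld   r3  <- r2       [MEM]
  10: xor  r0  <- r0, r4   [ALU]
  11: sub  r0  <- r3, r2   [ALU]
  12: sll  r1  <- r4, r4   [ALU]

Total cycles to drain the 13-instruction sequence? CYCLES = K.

CYCLES = 9

c0: i0 sll  RAW+WAW r5
c1: i1,i2 xor/xor  pair
c2: i3,i4 xor/bne  pair
c3: i5 xor  RAW r1
c4: i6 st  no-port MEM/MEM
c5: i7 st  no-port MEM/MEM
c6: i8 st  no-port MEM/MEM
c7: i9,i10 ld/xor  pair
c8: i11,i12 sub/sll  pair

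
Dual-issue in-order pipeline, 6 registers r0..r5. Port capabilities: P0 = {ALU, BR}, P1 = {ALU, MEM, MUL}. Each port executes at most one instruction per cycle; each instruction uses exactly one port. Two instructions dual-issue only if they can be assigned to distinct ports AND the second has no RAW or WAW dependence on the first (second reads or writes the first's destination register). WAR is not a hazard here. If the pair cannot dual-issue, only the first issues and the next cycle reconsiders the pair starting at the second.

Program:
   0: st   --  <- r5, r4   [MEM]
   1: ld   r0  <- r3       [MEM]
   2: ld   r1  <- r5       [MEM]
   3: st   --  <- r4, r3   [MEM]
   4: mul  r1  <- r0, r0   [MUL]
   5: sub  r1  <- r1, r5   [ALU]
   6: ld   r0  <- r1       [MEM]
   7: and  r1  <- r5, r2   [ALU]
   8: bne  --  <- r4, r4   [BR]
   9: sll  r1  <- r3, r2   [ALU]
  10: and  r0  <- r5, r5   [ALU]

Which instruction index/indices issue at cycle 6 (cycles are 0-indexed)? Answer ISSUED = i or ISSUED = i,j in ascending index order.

  cy0 -> i0 (st.MEM) no-port MEM/MEM
  cy1 -> i1 (ld.MEM) no-port MEM/MEM
  cy2 -> i2 (ld.MEM) no-port MEM/MEM
  cy3 -> i3 (st.MEM) no-port MEM/MUL
  cy4 -> i4 (mul.MUL) RAW+WAW r1
  cy5 -> i5 (sub.ALU) RAW r1
  cy6 -> i6,i7 (ld.MEM+and.ALU) pair
  cy7 -> i8,i9 (bne.BR+sll.ALU) pair
  cy8 -> i10 (and.ALU) tail

ISSUED = 6,7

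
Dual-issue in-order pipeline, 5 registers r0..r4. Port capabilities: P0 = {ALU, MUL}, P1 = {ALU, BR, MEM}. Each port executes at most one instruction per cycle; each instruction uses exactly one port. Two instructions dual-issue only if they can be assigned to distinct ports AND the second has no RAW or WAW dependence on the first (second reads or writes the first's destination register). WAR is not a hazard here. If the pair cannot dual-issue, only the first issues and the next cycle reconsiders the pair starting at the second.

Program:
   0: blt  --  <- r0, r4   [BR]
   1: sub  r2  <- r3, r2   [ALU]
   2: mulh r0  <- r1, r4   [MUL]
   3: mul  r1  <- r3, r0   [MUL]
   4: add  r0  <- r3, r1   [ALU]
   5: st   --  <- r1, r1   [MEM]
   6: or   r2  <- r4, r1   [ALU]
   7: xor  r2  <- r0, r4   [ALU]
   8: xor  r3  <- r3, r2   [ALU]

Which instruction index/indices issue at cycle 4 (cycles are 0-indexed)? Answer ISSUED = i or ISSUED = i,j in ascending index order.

ISSUED = 6

c0: i0&i1 blt+sub  2-wide
c1: i2 mulh  no-port MUL/MUL
c2: i3 mul  RAW r1
c3: i4&i5 add+st  2-wide
c4: i6 or  WAW r2
c5: i7 xor  RAW r2
c6: i8 xor  tail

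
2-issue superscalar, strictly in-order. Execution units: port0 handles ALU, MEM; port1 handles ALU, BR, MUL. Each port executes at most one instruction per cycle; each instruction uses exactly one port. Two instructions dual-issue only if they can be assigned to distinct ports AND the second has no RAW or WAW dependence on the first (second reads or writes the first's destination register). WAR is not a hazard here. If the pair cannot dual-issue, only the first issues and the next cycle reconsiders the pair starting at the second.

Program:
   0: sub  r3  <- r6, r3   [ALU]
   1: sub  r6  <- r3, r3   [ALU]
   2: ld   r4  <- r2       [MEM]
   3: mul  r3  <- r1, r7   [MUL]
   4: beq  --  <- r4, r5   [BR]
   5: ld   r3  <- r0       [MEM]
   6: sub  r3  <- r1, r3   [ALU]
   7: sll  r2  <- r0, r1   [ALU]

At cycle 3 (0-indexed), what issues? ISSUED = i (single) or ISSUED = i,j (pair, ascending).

ISSUED = 4,5

0. sub.ALU @i0  | RAW r3
1. sub.ALU/ld.MEM @i1/i2  | 2-wide
2. mul.MUL @i3  | no-port MUL/BR
3. beq.BR/ld.MEM @i4/i5  | 2-wide
4. sub.ALU/sll.ALU @i6/i7  | 2-wide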